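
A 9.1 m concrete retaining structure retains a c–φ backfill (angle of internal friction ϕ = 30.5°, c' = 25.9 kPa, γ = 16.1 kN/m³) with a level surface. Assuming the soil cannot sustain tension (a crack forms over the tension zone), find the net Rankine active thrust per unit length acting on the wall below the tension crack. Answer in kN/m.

31.7 kN/m

K_a = 0.3267; √K_a = 0.5715.
Tension-crack depth z_c = 2c/(γ√K_a) = 2×25.9/(16.1×0.5715) = 5.629 m.
σ_a at base = K_a γ H − 2c√K_a = 0.3267×16.1×9.1 − 2×25.9×0.5715 = 18.25 kPa.
P_a = ½ × 18.25 × (H − z_c) = 0.5×18.25×3.471 = 31.68 kN/m.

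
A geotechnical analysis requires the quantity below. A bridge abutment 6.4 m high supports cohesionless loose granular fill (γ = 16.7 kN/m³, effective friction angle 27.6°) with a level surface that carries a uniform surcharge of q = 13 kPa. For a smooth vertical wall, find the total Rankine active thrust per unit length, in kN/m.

156 kN/m

K_a = tan²(45° − φ/2) = 0.3668.
Soil triangle: ½ K_a γ H² = 0.5×0.3668×16.7×6.4² = 125.4 kN/m.
Surcharge rectangle: K_a q H = 0.3668×13×6.4 = 30.52 kN/m.
Total = 125.4 + 30.52 = 156.0 kN/m.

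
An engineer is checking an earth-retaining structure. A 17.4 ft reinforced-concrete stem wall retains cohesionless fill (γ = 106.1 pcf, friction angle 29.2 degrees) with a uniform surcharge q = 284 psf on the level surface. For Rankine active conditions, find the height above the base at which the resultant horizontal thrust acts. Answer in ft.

K_a = 0.3442.
Triangular part P₁ = ½K_aγH² = 5529 at H/3 = 5.800 ft; rectangular part P₂ = K_a q H = 1701 at H/2 = 8.700 ft.
ȳ = (P₁·5.800 + P₂·8.700)/(P₁+P₂) = 6.482 ft.

6.48 ft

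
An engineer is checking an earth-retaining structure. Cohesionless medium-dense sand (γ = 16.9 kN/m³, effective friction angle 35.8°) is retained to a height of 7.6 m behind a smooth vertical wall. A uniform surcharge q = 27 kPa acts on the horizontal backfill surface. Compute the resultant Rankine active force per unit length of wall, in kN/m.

K_a = tan²(45° − φ/2) = 0.2619.
Soil triangle: ½ K_a γ H² = 0.5×0.2619×16.9×7.6² = 127.8 kN/m.
Surcharge rectangle: K_a q H = 0.2619×27×7.6 = 53.73 kN/m.
Total = 127.8 + 53.73 = 181.5 kN/m.

182 kN/m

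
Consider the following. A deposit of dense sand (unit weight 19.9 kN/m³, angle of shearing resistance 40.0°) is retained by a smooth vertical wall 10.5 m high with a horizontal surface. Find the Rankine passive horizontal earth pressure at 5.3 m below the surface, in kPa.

K_p = (1 + sin φ)/(1 − sin φ) = 4.599.
σ_h = K_p γ z = 4.599 × 19.9 × 5.3 = 485.0 kPa.

485 kPa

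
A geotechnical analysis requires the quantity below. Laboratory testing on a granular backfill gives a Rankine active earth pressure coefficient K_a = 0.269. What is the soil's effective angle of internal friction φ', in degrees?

35.2°

K_a = tan²(45° − φ/2) ⇒ 45° − φ/2 = arctan(√0.269) = 27.41°.
φ = 2(45° − 27.41°) = 35.17°.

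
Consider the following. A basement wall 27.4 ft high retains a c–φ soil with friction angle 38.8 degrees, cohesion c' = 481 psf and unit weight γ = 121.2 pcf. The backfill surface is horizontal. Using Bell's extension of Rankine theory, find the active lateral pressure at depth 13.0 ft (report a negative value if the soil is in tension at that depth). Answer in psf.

-99.2 psf

K_a = (1 − sin φ)/(1 + sin φ) = 0.2296.
σ_a = K_a γ z − 2c√K_a = 0.2296×121.2×13.0 − 2×481×0.4791 = -99.23 psf.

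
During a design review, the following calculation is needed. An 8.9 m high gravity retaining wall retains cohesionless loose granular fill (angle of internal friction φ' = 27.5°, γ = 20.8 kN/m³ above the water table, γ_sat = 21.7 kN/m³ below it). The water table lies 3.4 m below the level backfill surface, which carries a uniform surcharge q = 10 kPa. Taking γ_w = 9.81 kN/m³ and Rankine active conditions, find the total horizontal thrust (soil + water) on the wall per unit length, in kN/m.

K_a = tan²(45° − φ/2) = 0.3682.
γ' = 21.7 − 9.81 = 11.89 kN/m³. h₂ = H − d_w = 5.5 m.
σ'_h: at surface K_a·q = 3.682; at WT K_a(q+γd_w) = 29.72; at base K_a(q+γd_w+γ'h₂) = 53.80 kPa.
P₁ = ½(3.682+29.72)×3.4 = 56.79; P₂ = ½(29.72+53.80)×5.5 = 229.7; P_w = ½γ_w h₂² = 148.4.
Total = 56.79+229.7+148.4 = 434.9 kN/m.

435 kN/m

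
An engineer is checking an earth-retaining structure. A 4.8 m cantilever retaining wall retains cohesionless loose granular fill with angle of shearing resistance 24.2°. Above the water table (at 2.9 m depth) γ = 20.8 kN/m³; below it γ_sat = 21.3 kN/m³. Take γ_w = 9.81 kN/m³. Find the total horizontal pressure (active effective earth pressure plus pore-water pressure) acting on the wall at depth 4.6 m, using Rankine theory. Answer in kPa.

50.1 kPa

K_a = (1 − sin φ)/(1 + sin φ) = 0.4185.
γ' = 21.3 − 9.81 = 11.49 kN/m³.
Effective vertical stress at 4.6 m: σ'_v = 20.8×2.9 + 11.49×1.70 = 79.85 kPa.
σ'_h = K_a σ'_v = 0.4185 × 79.85 = 33.42 kPa; u = γ_w × 1.70 = 16.68 kPa.
Total σ_h = 33.42 + 16.68 = 50.10 kPa.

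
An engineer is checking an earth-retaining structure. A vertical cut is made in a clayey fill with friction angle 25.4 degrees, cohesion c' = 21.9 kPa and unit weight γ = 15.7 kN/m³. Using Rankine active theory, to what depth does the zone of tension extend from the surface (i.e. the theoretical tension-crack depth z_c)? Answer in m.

4.41 m

K_a = tan²(45° − 25.4°/2) = 0.3996; √K_a = 0.6322.
The active pressure is zero where K_a γ z = 2c√K_a, so z_c = 2c/(γ√K_a) = 2×21.9/(15.7×0.6322) = 4.413 m.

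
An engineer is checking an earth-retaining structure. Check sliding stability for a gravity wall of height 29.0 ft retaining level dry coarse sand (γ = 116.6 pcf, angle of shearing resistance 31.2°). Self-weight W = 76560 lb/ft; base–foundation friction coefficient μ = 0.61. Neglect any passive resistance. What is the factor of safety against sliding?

3.00

K_a = tan²(45° − 31.2°/2) = 0.3175.
P_a = ½K_aγH² = 0.5×0.3175×116.6×29.0² = 15570 lb/ft, acting at H/3 = 9.667 ft above the base.
FS_sliding = μW / P_a = 0.61×76560 / 15570 = 3.000.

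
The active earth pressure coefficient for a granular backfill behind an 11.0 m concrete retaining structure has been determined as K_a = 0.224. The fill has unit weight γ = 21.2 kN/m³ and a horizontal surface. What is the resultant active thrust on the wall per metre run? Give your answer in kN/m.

287 kN/m

P = ½ K_a γ H² = 0.5 × 0.224 × 21.2 × 11.0² = 287.3 kN/m.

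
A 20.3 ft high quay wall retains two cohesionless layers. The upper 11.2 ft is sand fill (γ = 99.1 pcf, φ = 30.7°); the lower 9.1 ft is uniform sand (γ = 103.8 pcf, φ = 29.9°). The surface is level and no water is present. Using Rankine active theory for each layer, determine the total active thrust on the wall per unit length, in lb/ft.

6830 lb/ft

K_a1 = tan²(45°−30.7°/2) = 0.3240; K_a2 = tan²(45°−29.9°/2) = 0.3347.
Layer 1: σ at base = K_a1 γ₁ h₁ = 359.6 psf; P₁ = ½×359.6×11.2 = 2014.
Layer 2: σ_v at top = γ₁h₁ = 1110; σ_h top = K_a2×1110 = 371.5; σ_h base = K_a2×(1110+103.8×9.1) = 687.6.
P₂ = ½(371.5+687.6)×9.1 = 4819. Total P_a = 2014+4819 = 6833 lb/ft.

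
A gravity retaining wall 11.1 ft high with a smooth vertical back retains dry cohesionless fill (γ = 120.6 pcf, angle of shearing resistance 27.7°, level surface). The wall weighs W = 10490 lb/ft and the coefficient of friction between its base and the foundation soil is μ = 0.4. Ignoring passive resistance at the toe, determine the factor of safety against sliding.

1.55

K_a = tan²(45° − 27.7°/2) = 0.3653.
P_a = ½K_aγH² = 0.5×0.3653×120.6×11.1² = 2714 lb/ft, acting at H/3 = 3.700 ft above the base.
FS_sliding = μW / P_a = 0.4×10490 / 2714 = 1.546.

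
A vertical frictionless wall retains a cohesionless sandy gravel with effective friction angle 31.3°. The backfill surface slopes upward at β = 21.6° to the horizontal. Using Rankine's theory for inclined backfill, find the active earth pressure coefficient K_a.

K_a = cos β · (cos β − √(cos²β − cos²φ)) / (cos β + √(cos²β − cos²φ)).
cos β = 0.9298, cos φ = 0.8545, √(cos²β − cos²φ) = 0.3666.
K_a = 0.9298 × (0.9298 − 0.3666)/(0.9298 + 0.3666) = 0.4039.

0.404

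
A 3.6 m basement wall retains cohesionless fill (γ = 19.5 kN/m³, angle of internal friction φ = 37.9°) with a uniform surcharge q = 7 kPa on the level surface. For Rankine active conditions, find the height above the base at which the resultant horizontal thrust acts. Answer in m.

1.30 m

K_a = 0.2389.
Triangular part P₁ = ½K_aγH² = 30.19 at H/3 = 1.200 m; rectangular part P₂ = K_a q H = 6.021 at H/2 = 1.800 m.
ȳ = (P₁·1.200 + P₂·1.800)/(P₁+P₂) = 1.300 m.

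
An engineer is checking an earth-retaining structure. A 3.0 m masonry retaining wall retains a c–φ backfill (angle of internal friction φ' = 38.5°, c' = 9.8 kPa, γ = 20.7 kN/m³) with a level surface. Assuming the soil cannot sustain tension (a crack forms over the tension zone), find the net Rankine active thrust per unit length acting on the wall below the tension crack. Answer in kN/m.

K_a = 0.2327; √K_a = 0.4823.
Tension-crack depth z_c = 2c/(γ√K_a) = 2×9.8/(20.7×0.4823) = 1.963 m.
σ_a at base = K_a γ H − 2c√K_a = 0.2327×20.7×3.0 − 2×9.8×0.4823 = 4.994 kPa.
P_a = ½ × 4.994 × (H − z_c) = 0.5×4.994×1.037 = 2.589 kN/m.

2.59 kN/m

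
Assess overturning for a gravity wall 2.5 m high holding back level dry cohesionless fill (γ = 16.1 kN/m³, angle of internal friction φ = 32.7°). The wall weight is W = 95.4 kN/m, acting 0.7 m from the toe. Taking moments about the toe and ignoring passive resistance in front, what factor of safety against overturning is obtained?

5.34

K_a = tan²(45° − 32.7°/2) = 0.2985.
P_a = ½K_aγH² = 0.5×0.2985×16.1×2.5² = 15.02 kN/m, acting at H/3 = 0.8333 m above the base.
Overturning moment M_o = P_a × H/3 = 15.02 × 0.8333 = 12.52.
Resisting moment M_r = W × 0.7 = 95.4 × 0.7 = 66.78.
FS_overturning = M_r/M_o = 66.78/12.52 = 5.336.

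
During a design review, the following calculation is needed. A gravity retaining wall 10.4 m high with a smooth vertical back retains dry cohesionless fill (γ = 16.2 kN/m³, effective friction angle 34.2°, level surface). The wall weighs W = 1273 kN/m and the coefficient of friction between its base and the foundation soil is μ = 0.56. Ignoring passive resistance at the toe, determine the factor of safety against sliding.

2.90

K_a = tan²(45° − 34.2°/2) = 0.2803.
P_a = ½K_aγH² = 0.5×0.2803×16.2×10.4² = 245.6 kN/m, acting at H/3 = 3.467 m above the base.
FS_sliding = μW / P_a = 0.56×1273 / 245.6 = 2.903.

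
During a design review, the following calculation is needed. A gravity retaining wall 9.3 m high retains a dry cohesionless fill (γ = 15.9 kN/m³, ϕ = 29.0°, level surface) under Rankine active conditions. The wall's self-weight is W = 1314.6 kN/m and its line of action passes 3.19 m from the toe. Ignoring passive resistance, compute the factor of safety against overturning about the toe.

K_a = tan²(45° − 29.0°/2) = 0.3470.
P_a = ½K_aγH² = 0.5×0.3470×15.9×9.3² = 238.6 kN/m, acting at H/3 = 3.100 m above the base.
Overturning moment M_o = P_a × H/3 = 238.6 × 3.100 = 739.6.
Resisting moment M_r = W × 3.19 = 1314.6 × 3.19 = 4194.
FS_overturning = M_r/M_o = 4194/739.6 = 5.670.

5.67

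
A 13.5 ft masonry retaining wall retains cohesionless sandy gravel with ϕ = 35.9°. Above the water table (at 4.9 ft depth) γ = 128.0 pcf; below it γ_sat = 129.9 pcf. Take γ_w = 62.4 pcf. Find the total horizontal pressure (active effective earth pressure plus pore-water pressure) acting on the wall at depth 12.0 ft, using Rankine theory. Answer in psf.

732 psf

K_a = (1 − sin φ)/(1 + sin φ) = 0.2607.
γ' = 129.9 − 62.4 = 67.50 pcf.
Effective vertical stress at 12.0 ft: σ'_v = 128.0×4.9 + 67.50×7.10 = 1106 psf.
σ'_h = K_a σ'_v = 0.2607 × 1106 = 288.5 psf; u = γ_w × 7.10 = 443.0 psf.
Total σ_h = 288.5 + 443.0 = 731.5 psf.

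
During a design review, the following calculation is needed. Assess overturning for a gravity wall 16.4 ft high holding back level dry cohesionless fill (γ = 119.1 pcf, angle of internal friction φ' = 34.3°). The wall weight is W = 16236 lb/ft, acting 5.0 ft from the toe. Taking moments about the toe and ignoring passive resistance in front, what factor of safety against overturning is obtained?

3.32

K_a = tan²(45° − 34.3°/2) = 0.2792.
P_a = ½K_aγH² = 0.5×0.2792×119.1×16.4² = 4471 lb/ft, acting at H/3 = 5.467 ft above the base.
Overturning moment M_o = P_a × H/3 = 4471 × 5.467 = 24440.
Resisting moment M_r = W × 5.0 = 16236 × 5.0 = 81180.
FS_overturning = M_r/M_o = 81180/24440 = 3.321.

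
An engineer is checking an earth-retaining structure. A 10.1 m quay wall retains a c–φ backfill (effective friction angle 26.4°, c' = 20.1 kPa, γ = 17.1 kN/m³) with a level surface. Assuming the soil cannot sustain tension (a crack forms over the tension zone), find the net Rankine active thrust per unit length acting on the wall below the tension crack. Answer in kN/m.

K_a = 0.3844; √K_a = 0.6200.
Tension-crack depth z_c = 2c/(γ√K_a) = 2×20.1/(17.1×0.6200) = 3.792 m.
σ_a at base = K_a γ H − 2c√K_a = 0.3844×17.1×10.1 − 2×20.1×0.6200 = 41.47 kPa.
P_a = ½ × 41.47 × (H − z_c) = 0.5×41.47×6.308 = 130.8 kN/m.

131 kN/m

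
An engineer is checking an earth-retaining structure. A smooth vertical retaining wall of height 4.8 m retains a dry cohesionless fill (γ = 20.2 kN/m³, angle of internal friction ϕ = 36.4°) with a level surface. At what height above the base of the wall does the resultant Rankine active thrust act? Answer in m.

K_a = 0.2552.
The pressure distribution is triangular, so the resultant acts at H/3 above the base = 4.8/3 = 1.600 m.

1.60 m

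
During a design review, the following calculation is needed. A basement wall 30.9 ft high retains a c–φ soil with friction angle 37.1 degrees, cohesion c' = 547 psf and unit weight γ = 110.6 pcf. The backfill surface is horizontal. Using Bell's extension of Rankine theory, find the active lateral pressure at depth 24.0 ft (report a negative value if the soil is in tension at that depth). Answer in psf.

113 psf

K_a = (1 − sin φ)/(1 + sin φ) = 0.2475.
σ_a = K_a γ z − 2c√K_a = 0.2475×110.6×24.0 − 2×547×0.4975 = 112.7 psf.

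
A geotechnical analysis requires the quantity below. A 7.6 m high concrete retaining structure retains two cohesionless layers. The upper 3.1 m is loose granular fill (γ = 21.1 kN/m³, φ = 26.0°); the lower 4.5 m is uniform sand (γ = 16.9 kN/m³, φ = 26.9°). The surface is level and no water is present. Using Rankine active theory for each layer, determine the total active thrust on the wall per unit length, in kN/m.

215 kN/m

K_a1 = tan²(45°−26.0°/2) = 0.3905; K_a2 = tan²(45°−26.9°/2) = 0.3770.
Layer 1: σ at base = K_a1 γ₁ h₁ = 25.54 kPa; P₁ = ½×25.54×3.1 = 39.59.
Layer 2: σ_v at top = γ₁h₁ = 65.41; σ_h top = K_a2×65.41 = 24.66; σ_h base = K_a2×(65.41+16.9×4.5) = 53.33.
P₂ = ½(24.66+53.33)×4.5 = 175.5. Total P_a = 39.59+175.5 = 215.1 kN/m.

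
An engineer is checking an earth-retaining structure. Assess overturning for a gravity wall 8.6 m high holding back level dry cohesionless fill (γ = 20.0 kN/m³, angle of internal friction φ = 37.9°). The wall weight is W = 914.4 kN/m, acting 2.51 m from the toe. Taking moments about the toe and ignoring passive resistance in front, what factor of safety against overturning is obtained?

4.53

K_a = tan²(45° − 37.9°/2) = 0.2389.
P_a = ½K_aγH² = 0.5×0.2389×20.0×8.6² = 176.7 kN/m, acting at H/3 = 2.867 m above the base.
Overturning moment M_o = P_a × H/3 = 176.7 × 2.867 = 506.6.
Resisting moment M_r = W × 2.51 = 914.4 × 2.51 = 2295.
FS_overturning = M_r/M_o = 2295/506.6 = 4.531.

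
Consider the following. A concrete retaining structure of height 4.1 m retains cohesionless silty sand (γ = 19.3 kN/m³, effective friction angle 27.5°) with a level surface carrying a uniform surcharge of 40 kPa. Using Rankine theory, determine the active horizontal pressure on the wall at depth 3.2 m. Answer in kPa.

37.5 kPa

K_a = (1 − sin φ)/(1 + sin φ) = 0.3682.
σ_v = γz + q = 19.3 × 3.2 + 40 = 101.8 kPa.
σ_h = K_a σ_v = 0.3682 × 101.8 = 37.47 kPa.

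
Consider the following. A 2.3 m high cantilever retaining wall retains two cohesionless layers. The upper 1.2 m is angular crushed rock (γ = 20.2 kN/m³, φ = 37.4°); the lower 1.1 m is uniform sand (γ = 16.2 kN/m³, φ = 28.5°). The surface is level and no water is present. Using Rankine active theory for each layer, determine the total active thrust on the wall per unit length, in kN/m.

16.5 kN/m

K_a1 = tan²(45°−37.4°/2) = 0.2443; K_a2 = tan²(45°−28.5°/2) = 0.3540.
Layer 1: σ at base = K_a1 γ₁ h₁ = 5.921 kPa; P₁ = ½×5.921×1.2 = 3.553.
Layer 2: σ_v at top = γ₁h₁ = 24.24; σ_h top = K_a2×24.24 = 8.580; σ_h base = K_a2×(24.24+16.2×1.1) = 14.89.
P₂ = ½(8.580+14.89)×1.1 = 12.91. Total P_a = 3.553+12.91 = 16.46 kN/m.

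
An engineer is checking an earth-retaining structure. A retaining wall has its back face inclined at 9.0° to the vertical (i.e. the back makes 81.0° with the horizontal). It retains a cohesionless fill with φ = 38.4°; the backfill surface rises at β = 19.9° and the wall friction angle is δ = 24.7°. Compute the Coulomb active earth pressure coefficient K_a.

K_a = sin²(α+φ) / [sin²α · sin(α−δ) · (1 + √{sin(φ+δ)sin(φ−β) / (sin(α−δ)sin(α+β))})²].
With α = 81.0°, φ = 38.4°, δ = 24.7°, β = 19.9°: K_a = 0.3706.

0.371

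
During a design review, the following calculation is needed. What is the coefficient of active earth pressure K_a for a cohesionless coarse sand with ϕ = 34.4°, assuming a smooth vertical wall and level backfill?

0.278

K_a = tan²(45° − φ/2) = tan²(27.80°) = 0.2780.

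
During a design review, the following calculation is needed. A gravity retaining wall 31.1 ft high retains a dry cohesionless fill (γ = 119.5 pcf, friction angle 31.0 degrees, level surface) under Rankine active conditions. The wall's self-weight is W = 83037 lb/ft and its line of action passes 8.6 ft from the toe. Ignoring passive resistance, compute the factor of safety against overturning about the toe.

K_a = tan²(45° − 31.0°/2) = 0.3201.
P_a = ½K_aγH² = 0.5×0.3201×119.5×31.1² = 18500 lb/ft, acting at H/3 = 10.37 ft above the base.
Overturning moment M_o = P_a × H/3 = 18500 × 10.37 = 191800.
Resisting moment M_r = W × 8.6 = 83037 × 8.6 = 714100.
FS_overturning = M_r/M_o = 714100/191800 = 3.724.

3.72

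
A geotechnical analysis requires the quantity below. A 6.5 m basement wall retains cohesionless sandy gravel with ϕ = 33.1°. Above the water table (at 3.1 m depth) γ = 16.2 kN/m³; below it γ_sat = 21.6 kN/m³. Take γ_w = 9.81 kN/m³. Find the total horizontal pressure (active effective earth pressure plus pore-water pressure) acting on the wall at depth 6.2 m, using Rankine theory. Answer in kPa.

K_a = (1 − sin φ)/(1 + sin φ) = 0.2936.
γ' = 21.6 − 9.81 = 11.79 kN/m³.
Effective vertical stress at 6.2 m: σ'_v = 16.2×3.1 + 11.79×3.10 = 86.77 kPa.
σ'_h = K_a σ'_v = 0.2936 × 86.77 = 25.47 kPa; u = γ_w × 3.10 = 30.41 kPa.
Total σ_h = 25.47 + 30.41 = 55.88 kPa.

55.9 kPa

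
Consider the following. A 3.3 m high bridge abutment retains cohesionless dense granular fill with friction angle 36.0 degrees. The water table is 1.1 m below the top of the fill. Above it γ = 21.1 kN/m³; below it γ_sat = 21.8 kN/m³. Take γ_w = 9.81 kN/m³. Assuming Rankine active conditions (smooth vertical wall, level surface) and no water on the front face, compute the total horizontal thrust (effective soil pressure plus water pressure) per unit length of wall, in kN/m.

K_a = tan²(45° − φ/2) = 0.2596.
γ' = 21.8 − 9.81 = 11.99 kN/m³. Depth below WT = 2.2 m.
σ'_h at WT = K_a γ d_w = 6.026 kPa; at base = 6.026 + K_a γ' × 2.2 = 12.87 kPa.
P₁ (0–1.1 m) = ½×6.026×1.1 = 3.314. P₂ (1.1–3.3 m) = ½(6.026+12.87)×2.2 = 20.79.
P_w = ½ γ_w h₂² = 0.5×9.81×2.2² = 23.74. Total = 3.314+20.79+23.74 = 47.84 kN/m.

47.8 kN/m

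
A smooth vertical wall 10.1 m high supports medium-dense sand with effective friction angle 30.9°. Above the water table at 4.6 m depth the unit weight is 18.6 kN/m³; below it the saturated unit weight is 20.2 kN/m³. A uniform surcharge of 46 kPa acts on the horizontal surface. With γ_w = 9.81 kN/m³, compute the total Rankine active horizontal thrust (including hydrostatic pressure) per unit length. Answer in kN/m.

563 kN/m

K_a = tan²(45° − φ/2) = 0.3214.
γ' = 20.2 − 9.81 = 10.39 kN/m³. h₂ = H − d_w = 5.5 m.
σ'_h: at surface K_a·q = 14.78; at WT K_a(q+γd_w) = 42.28; at base K_a(q+γd_w+γ'h₂) = 60.65 kPa.
P₁ = ½(14.78+42.28)×4.6 = 131.3; P₂ = ½(42.28+60.65)×5.5 = 283.1; P_w = ½γ_w h₂² = 148.4.
Total = 131.3+283.1+148.4 = 562.7 kN/m.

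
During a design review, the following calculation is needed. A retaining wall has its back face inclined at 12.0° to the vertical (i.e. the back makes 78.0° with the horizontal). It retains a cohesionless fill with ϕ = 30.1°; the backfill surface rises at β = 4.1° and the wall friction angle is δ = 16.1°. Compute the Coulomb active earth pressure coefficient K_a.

0.417

K_a = sin²(α+φ) / [sin²α · sin(α−δ) · (1 + √{sin(φ+δ)sin(φ−β) / (sin(α−δ)sin(α+β))})²].
With α = 78.0°, φ = 30.1°, δ = 16.1°, β = 4.1°: K_a = 0.4172.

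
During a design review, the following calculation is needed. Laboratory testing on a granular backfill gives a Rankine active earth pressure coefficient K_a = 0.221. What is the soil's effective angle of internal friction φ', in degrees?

K_a = tan²(45° − φ/2) ⇒ 45° − φ/2 = arctan(√0.221) = 25.18°.
φ = 2(45° − 25.18°) = 39.64°.

39.6°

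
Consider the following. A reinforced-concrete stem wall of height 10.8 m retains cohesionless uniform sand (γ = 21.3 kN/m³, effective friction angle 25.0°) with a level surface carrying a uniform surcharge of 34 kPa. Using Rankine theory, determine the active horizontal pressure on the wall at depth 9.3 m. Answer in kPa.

94.2 kPa

K_a = (1 − sin φ)/(1 + sin φ) = 0.4059.
σ_v = γz + q = 21.3 × 9.3 + 34 = 232.1 kPa.
σ_h = K_a σ_v = 0.4059 × 232.1 = 94.20 kPa.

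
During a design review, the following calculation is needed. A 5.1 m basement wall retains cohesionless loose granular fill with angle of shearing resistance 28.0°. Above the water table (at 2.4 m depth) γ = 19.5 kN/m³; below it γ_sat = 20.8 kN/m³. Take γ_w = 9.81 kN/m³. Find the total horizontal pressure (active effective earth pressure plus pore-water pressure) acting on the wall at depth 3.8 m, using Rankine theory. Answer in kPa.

K_a = (1 − sin φ)/(1 + sin φ) = 0.3610.
γ' = 20.8 − 9.81 = 10.99 kN/m³.
Effective vertical stress at 3.8 m: σ'_v = 19.5×2.4 + 10.99×1.40 = 62.19 kPa.
σ'_h = K_a σ'_v = 0.3610 × 62.19 = 22.45 kPa; u = γ_w × 1.40 = 13.73 kPa.
Total σ_h = 22.45 + 13.73 = 36.19 kPa.

36.2 kPa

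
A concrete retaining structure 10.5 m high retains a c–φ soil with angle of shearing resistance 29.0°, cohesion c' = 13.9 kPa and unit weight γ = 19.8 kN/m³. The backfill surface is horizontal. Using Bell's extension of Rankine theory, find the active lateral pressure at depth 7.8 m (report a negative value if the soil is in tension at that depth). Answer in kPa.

37.2 kPa

K_a = (1 − sin φ)/(1 + sin φ) = 0.3470.
σ_a = K_a γ z − 2c√K_a = 0.3470×19.8×7.8 − 2×13.9×0.5890 = 37.21 kPa.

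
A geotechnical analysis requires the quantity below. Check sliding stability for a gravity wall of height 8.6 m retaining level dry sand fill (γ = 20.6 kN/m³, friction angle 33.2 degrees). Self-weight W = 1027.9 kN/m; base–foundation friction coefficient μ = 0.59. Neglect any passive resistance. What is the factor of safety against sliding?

K_a = tan²(45° − 33.2°/2) = 0.2924.
P_a = ½K_aγH² = 0.5×0.2924×20.6×8.6² = 222.7 kN/m, acting at H/3 = 2.867 m above the base.
FS_sliding = μW / P_a = 0.59×1027.9 / 222.7 = 2.723.

2.72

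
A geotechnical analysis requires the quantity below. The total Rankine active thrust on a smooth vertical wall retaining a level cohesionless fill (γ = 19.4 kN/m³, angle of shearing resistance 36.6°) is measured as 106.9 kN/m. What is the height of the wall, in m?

6.60 m

K_a = 0.2530. P_a = ½ K_a γ H² ⇒ H = √(2P_a/(K_a γ)).
H = √(2×106.9/(0.2530×19.4)) = 6.601 m.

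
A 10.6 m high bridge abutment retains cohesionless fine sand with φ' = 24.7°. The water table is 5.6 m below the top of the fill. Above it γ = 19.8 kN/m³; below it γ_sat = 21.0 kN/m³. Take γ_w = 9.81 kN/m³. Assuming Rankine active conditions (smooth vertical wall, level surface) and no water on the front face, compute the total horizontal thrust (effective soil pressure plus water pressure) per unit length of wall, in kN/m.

K_a = tan²(45° − φ/2) = 0.4106.
γ' = 21.0 − 9.81 = 11.19 kN/m³. Depth below WT = 5.0 m.
σ'_h at WT = K_a γ d_w = 45.52 kPa; at base = 45.52 + K_a γ' × 5.0 = 68.50 kPa.
P₁ (0–5.6 m) = ½×45.52×5.6 = 127.5. P₂ (5.6–10.6 m) = ½(45.52+68.50)×5.0 = 285.0.
P_w = ½ γ_w h₂² = 0.5×9.81×5.0² = 122.6. Total = 127.5+285.0+122.6 = 535.1 kN/m.

535 kN/m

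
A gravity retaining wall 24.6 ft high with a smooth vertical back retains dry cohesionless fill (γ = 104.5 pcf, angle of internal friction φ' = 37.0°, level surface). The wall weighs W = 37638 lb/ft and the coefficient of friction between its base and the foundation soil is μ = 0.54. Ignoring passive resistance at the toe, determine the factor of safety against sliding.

K_a = tan²(45° − 37.0°/2) = 0.2486.
P_a = ½K_aγH² = 0.5×0.2486×104.5×24.6² = 7860 lb/ft, acting at H/3 = 8.200 ft above the base.
FS_sliding = μW / P_a = 0.54×37638 / 7860 = 2.586.

2.59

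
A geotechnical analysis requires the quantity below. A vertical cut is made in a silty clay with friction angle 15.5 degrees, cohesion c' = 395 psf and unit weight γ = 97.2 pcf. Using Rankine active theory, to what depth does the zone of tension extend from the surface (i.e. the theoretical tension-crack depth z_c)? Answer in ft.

K_a = tan²(45° − 15.5°/2) = 0.5782; √K_a = 0.7604.
The active pressure is zero where K_a γ z = 2c√K_a, so z_c = 2c/(γ√K_a) = 2×395/(97.2×0.7604) = 10.69 ft.

10.7 ft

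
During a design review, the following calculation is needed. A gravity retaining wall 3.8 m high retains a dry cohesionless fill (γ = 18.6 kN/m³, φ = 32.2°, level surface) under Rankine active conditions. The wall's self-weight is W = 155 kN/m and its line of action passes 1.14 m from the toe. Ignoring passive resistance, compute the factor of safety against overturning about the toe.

3.41

K_a = tan²(45° − 32.2°/2) = 0.3047.
P_a = ½K_aγH² = 0.5×0.3047×18.6×3.8² = 40.92 kN/m, acting at H/3 = 1.267 m above the base.
Overturning moment M_o = P_a × H/3 = 40.92 × 1.267 = 51.84.
Resisting moment M_r = W × 1.14 = 155 × 1.14 = 176.7.
FS_overturning = M_r/M_o = 176.7/51.84 = 3.409.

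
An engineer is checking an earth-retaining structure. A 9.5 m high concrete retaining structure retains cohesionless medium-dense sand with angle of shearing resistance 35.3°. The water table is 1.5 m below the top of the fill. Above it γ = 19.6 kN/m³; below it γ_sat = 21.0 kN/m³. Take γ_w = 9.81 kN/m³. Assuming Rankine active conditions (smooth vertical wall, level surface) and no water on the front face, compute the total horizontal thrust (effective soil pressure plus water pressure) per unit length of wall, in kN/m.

K_a = tan²(45° − φ/2) = 0.2675.
γ' = 21.0 − 9.81 = 11.19 kN/m³. Depth below WT = 8.0 m.
σ'_h at WT = K_a γ d_w = 7.866 kPa; at base = 7.866 + K_a γ' × 8.0 = 31.82 kPa.
P₁ (0–1.5 m) = ½×7.866×1.5 = 5.899. P₂ (1.5–9.5 m) = ½(7.866+31.82)×8.0 = 158.7.
P_w = ½ γ_w h₂² = 0.5×9.81×8.0² = 313.9. Total = 5.899+158.7+313.9 = 478.5 kN/m.

479 kN/m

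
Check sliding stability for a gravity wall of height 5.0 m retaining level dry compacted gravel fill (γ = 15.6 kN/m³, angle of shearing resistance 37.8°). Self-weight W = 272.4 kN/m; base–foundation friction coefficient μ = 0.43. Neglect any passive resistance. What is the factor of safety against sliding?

K_a = tan²(45° − 37.8°/2) = 0.2400.
P_a = ½K_aγH² = 0.5×0.2400×15.6×5.0² = 46.80 kN/m, acting at H/3 = 1.667 m above the base.
FS_sliding = μW / P_a = 0.43×272.4 / 46.80 = 2.503.

2.50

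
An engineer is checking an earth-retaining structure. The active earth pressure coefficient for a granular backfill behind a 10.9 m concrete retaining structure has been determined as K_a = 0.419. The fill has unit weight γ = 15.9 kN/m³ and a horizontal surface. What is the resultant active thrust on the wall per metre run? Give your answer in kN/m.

P = ½ K_a γ H² = 0.5 × 0.419 × 15.9 × 10.9² = 395.8 kN/m.

396 kN/m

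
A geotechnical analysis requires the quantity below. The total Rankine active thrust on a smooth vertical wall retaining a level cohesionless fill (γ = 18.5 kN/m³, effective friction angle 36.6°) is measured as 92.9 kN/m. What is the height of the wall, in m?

6.30 m

K_a = 0.2530. P_a = ½ K_a γ H² ⇒ H = √(2P_a/(K_a γ)).
H = √(2×92.9/(0.2530×18.5)) = 6.301 m.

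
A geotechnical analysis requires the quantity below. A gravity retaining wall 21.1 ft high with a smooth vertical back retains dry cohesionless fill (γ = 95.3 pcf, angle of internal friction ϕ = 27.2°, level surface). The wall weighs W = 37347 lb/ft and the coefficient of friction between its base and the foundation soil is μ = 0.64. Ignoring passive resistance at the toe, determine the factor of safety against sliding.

3.02

K_a = tan²(45° − 27.2°/2) = 0.3726.
P_a = ½K_aγH² = 0.5×0.3726×95.3×21.1² = 7904 lb/ft, acting at H/3 = 7.033 ft above the base.
FS_sliding = μW / P_a = 0.64×37347 / 7904 = 3.024.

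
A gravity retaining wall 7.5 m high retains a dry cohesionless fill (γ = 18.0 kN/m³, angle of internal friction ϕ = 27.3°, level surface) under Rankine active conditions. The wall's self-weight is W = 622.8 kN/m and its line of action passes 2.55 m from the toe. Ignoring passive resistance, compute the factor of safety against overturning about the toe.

K_a = tan²(45° − 27.3°/2) = 0.3711.
P_a = ½K_aγH² = 0.5×0.3711×18.0×7.5² = 187.9 kN/m, acting at H/3 = 2.500 m above the base.
Overturning moment M_o = P_a × H/3 = 187.9 × 2.500 = 469.7.
Resisting moment M_r = W × 2.55 = 622.8 × 2.55 = 1588.
FS_overturning = M_r/M_o = 1588/469.7 = 3.381.

3.38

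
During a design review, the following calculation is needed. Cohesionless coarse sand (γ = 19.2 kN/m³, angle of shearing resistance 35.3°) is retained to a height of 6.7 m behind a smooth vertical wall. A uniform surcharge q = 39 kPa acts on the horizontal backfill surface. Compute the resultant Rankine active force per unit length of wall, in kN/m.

K_a = tan²(45° − φ/2) = 0.2675.
Soil triangle: ½ K_a γ H² = 0.5×0.2675×19.2×6.7² = 115.3 kN/m.
Surcharge rectangle: K_a q H = 0.2675×39×6.7 = 69.91 kN/m.
Total = 115.3 + 69.91 = 185.2 kN/m.

185 kN/m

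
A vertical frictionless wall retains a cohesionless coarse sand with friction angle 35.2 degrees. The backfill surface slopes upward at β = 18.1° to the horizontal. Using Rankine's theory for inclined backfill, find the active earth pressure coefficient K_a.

K_a = cos β · (cos β − √(cos²β − cos²φ)) / (cos β + √(cos²β − cos²φ)).
cos β = 0.9505, cos φ = 0.8171, √(cos²β − cos²φ) = 0.4855.
K_a = 0.9505 × (0.9505 − 0.4855)/(0.9505 + 0.4855) = 0.3078.

0.308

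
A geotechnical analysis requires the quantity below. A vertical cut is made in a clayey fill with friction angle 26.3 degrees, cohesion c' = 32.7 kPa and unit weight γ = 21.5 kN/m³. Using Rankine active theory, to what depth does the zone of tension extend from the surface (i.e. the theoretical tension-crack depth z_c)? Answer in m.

4.90 m

K_a = tan²(45° − 26.3°/2) = 0.3859; √K_a = 0.6212.
The active pressure is zero where K_a γ z = 2c√K_a, so z_c = 2c/(γ√K_a) = 2×32.7/(21.5×0.6212) = 4.896 m.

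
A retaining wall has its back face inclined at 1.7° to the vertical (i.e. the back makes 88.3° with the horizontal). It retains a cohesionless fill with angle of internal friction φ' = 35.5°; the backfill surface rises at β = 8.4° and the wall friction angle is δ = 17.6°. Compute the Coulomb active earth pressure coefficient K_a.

K_a = sin²(α+φ) / [sin²α · sin(α−δ) · (1 + √{sin(φ+δ)sin(φ−β) / (sin(α−δ)sin(α+β))})²].
With α = 88.3°, φ = 35.5°, δ = 17.6°, β = 8.4°: K_a = 0.2779.

0.278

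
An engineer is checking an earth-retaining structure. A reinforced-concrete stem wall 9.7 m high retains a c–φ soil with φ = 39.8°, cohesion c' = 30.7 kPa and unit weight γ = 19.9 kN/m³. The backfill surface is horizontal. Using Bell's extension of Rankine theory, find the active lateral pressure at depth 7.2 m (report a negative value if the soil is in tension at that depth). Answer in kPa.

K_a = (1 − sin φ)/(1 + sin φ) = 0.2194.
σ_a = K_a γ z − 2c√K_a = 0.2194×19.9×7.2 − 2×30.7×0.4684 = 2.678 kPa.

2.68 kPa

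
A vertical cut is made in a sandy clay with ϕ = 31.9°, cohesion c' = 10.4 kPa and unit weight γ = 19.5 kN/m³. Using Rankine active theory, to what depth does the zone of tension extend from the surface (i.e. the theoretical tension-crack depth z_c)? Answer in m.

1.92 m

K_a = tan²(45° − 31.9°/2) = 0.3085; √K_a = 0.5555.
The active pressure is zero where K_a γ z = 2c√K_a, so z_c = 2c/(γ√K_a) = 2×10.4/(19.5×0.5555) = 1.920 m.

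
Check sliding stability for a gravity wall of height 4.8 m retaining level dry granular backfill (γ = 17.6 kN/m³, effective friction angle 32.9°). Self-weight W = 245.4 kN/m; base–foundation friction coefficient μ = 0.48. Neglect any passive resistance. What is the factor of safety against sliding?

K_a = tan²(45° − 32.9°/2) = 0.2960.
P_a = ½K_aγH² = 0.5×0.2960×17.6×4.8² = 60.02 kN/m, acting at H/3 = 1.600 m above the base.
FS_sliding = μW / P_a = 0.48×245.4 / 60.02 = 1.963.

1.96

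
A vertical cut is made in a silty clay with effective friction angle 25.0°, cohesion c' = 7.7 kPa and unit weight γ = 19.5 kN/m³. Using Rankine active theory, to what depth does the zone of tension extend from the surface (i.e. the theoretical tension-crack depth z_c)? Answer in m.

1.24 m

K_a = tan²(45° − 25.0°/2) = 0.4059; √K_a = 0.6371.
The active pressure is zero where K_a γ z = 2c√K_a, so z_c = 2c/(γ√K_a) = 2×7.7/(19.5×0.6371) = 1.240 m.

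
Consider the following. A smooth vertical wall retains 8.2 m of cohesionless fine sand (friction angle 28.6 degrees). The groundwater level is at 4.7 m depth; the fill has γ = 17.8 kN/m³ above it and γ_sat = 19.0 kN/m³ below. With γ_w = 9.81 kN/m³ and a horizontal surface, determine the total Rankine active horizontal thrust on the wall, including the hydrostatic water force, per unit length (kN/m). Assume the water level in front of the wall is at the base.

K_a = tan²(45° − φ/2) = 0.3525.
γ' = 19.0 − 9.81 = 9.190 kN/m³. Depth below WT = 3.5 m.
σ'_h at WT = K_a γ d_w = 29.49 kPa; at base = 29.49 + K_a γ' × 3.5 = 40.83 kPa.
P₁ (0–4.7 m) = ½×29.49×4.7 = 69.31. P₂ (4.7–8.2 m) = ½(29.49+40.83)×3.5 = 123.1.
P_w = ½ γ_w h₂² = 0.5×9.81×3.5² = 60.09. Total = 69.31+123.1+60.09 = 252.5 kN/m.

252 kN/m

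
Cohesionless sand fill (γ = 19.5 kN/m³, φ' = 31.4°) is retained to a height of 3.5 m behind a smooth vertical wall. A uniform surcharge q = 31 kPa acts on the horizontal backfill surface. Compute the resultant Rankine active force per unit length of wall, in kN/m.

71.8 kN/m

K_a = tan²(45° − φ/2) = 0.3149.
Soil triangle: ½ K_a γ H² = 0.5×0.3149×19.5×3.5² = 37.61 kN/m.
Surcharge rectangle: K_a q H = 0.3149×31×3.5 = 34.17 kN/m.
Total = 37.61 + 34.17 = 71.78 kN/m.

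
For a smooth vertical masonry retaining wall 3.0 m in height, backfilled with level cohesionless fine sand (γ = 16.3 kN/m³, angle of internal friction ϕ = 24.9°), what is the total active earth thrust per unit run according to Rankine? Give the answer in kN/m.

29.9 kN/m

K_a = tan²(45° − φ/2) = 0.4074.
P_a = ½ K_a γ H² = 0.5 × 0.4074 × 16.3 × 3.0² = 29.88 kN/m.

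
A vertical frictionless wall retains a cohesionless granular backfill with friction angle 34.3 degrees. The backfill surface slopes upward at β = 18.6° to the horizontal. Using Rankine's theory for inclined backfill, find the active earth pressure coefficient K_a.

K_a = cos β · (cos β − √(cos²β − cos²φ)) / (cos β + √(cos²β − cos²φ)).
cos β = 0.9478, cos φ = 0.8261, √(cos²β − cos²φ) = 0.4646.
K_a = 0.9478 × (0.9478 − 0.4646)/(0.9478 + 0.4646) = 0.3243.

0.324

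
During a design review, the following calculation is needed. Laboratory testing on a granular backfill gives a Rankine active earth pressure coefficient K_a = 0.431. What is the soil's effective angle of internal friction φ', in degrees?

K_a = tan²(45° − φ/2) ⇒ 45° − φ/2 = arctan(√0.431) = 33.29°.
φ = 2(45° − 33.29°) = 23.43°.

23.4°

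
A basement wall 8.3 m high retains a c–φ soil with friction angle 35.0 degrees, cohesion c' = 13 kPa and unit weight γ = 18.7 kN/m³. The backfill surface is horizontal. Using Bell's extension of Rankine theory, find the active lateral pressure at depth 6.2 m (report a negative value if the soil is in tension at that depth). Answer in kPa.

17.9 kPa

K_a = (1 − sin φ)/(1 + sin φ) = 0.2710.
σ_a = K_a γ z − 2c√K_a = 0.2710×18.7×6.2 − 2×13×0.5206 = 17.88 kPa.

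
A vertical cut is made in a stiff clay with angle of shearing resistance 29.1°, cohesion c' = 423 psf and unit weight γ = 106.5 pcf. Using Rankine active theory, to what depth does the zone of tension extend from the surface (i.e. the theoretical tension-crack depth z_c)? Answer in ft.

13.5 ft

K_a = tan²(45° − 29.1°/2) = 0.3456; √K_a = 0.5879.
The active pressure is zero where K_a γ z = 2c√K_a, so z_c = 2c/(γ√K_a) = 2×423/(106.5×0.5879) = 13.51 ft.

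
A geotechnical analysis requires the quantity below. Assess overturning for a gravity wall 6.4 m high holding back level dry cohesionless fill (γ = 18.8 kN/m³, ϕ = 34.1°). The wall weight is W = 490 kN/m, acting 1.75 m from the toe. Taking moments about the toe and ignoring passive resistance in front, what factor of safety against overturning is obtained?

3.71

K_a = tan²(45° − 34.1°/2) = 0.2815.
P_a = ½K_aγH² = 0.5×0.2815×18.8×6.4² = 108.4 kN/m, acting at H/3 = 2.133 m above the base.
Overturning moment M_o = P_a × H/3 = 108.4 × 2.133 = 231.2.
Resisting moment M_r = W × 1.75 = 490 × 1.75 = 857.5.
FS_overturning = M_r/M_o = 857.5/231.2 = 3.708.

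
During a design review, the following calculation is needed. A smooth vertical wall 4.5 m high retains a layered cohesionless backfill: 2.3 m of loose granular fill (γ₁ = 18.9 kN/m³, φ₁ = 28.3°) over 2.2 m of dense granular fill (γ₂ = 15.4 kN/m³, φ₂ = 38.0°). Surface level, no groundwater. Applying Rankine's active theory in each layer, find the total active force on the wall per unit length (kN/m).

K_a1 = tan²(45°−28.3°/2) = 0.3568; K_a2 = tan²(45°−38.0°/2) = 0.2379.
Layer 1: σ at base = K_a1 γ₁ h₁ = 15.51 kPa; P₁ = ½×15.51×2.3 = 17.84.
Layer 2: σ_v at top = γ₁h₁ = 43.47; σ_h top = K_a2×43.47 = 10.34; σ_h base = K_a2×(43.47+15.4×2.2) = 18.40.
P₂ = ½(10.34+18.40)×2.2 = 31.62. Total P_a = 17.84+31.62 = 49.45 kN/m.

49.5 kN/m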